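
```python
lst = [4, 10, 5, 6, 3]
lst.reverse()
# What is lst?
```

[3, 6, 5, 10, 4]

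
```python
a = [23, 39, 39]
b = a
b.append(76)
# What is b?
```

After line 1: a = [23, 39, 39]
After line 2 (b = a is an alias, same object): a = [23, 39, 39], b = [23, 39, 39]
After line 3 (b.append mutates the shared list): a = [23, 39, 39, 76], b = [23, 39, 39, 76]

[23, 39, 39, 76]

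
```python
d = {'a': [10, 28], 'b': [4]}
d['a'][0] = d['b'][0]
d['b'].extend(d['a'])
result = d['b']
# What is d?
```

After line 1: d = {'a': [10, 28], 'b': [4]}
After line 2 (a[0] = b[0] = 4): d = {'a': [4, 28], 'b': [4]}
After line 3 (b.extend(a) appends [4, 28]): d = {'a': [4, 28], 'b': [4, 4, 28]}
After line 4: result = d['b'] = [4, 4, 28]

{'a': [4, 28], 'b': [4, 4, 28]}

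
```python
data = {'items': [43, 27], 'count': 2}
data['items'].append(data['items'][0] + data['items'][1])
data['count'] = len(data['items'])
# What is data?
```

After line 1: data = {'items': [43, 27], 'count': 2}
After line 2 (append 43 + 27 = 70): data = {'items': [43, 27, 70], 'count': 2}
After line 3 (count = len(items) = 3): data = {'items': [43, 27, 70], 'count': 3}

{'items': [43, 27, 70], 'count': 3}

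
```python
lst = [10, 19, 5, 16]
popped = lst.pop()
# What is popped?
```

16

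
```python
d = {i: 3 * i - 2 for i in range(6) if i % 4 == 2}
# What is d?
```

{2: 4}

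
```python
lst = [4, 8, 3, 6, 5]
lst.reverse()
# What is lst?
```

[5, 6, 3, 8, 4]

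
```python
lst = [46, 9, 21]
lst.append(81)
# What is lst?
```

[46, 9, 21, 81]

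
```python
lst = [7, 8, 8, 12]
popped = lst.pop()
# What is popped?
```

12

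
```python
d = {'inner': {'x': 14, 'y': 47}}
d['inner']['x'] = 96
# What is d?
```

After line 1: d = {'inner': {'x': 14, 'y': 47}}
After line 2 (inner x overwritten): d = {'inner': {'x': 96, 'y': 47}}

{'inner': {'x': 96, 'y': 47}}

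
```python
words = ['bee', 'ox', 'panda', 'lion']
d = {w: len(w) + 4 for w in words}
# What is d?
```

{'bee': 7, 'ox': 6, 'panda': 9, 'lion': 8}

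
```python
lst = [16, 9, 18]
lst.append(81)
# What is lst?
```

[16, 9, 18, 81]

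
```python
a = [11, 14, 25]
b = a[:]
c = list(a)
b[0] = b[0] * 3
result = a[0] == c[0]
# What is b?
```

After line 1: a = [11, 14, 25]
After line 2 (b = a[:], copy): a = [11, 14, 25], b = [11, 14, 25]
After line 3 (c = list(a) is a copy, new object): c = [11, 14, 25]
After line 4 (b[0] = 11 * 3 = 33; only b mutates (copy)): a = [11, 14, 25], b = [33, 14, 25], c = [11, 14, 25]
After line 5 (a[0] = 11, c[0] = 11; result = True)

[33, 14, 25]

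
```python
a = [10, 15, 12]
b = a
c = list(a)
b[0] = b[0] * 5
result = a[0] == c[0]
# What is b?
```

After line 1: a = [10, 15, 12]
After line 2 (b = a, alias): a = [10, 15, 12], b = [10, 15, 12]
After line 3 (c = list(a) is a copy, new object): c = [10, 15, 12]
After line 4 (b[0] = 10 * 5 = 50; mutates shared a/b): a = b = [50, 15, 12], c = [10, 15, 12]
After line 5 (a[0] = 50, c[0] = 10; result = False)

[50, 15, 12]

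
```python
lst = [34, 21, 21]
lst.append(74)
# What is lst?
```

[34, 21, 21, 74]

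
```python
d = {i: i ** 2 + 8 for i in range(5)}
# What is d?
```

{0: 8, 1: 9, 2: 12, 3: 17, 4: 24}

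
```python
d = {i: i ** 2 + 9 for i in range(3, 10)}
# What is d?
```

{3: 18, 4: 25, 5: 34, 6: 45, 7: 58, 8: 73, 9: 90}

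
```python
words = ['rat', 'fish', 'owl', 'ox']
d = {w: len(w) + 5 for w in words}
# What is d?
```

{'rat': 8, 'fish': 9, 'owl': 8, 'ox': 7}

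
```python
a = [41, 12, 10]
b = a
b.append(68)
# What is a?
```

After line 1: a = [41, 12, 10]
After line 2 (b = a is an alias, same object): a = [41, 12, 10], b = [41, 12, 10]
After line 3 (b.append mutates the shared list): a = [41, 12, 10, 68], b = [41, 12, 10, 68]

[41, 12, 10, 68]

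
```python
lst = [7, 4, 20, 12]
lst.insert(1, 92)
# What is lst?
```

[7, 92, 4, 20, 12]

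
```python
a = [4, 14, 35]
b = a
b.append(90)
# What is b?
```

After line 1: a = [4, 14, 35]
After line 2 (b = a is an alias, same object): a = [4, 14, 35], b = [4, 14, 35]
After line 3 (b.append mutates the shared list): a = [4, 14, 35, 90], b = [4, 14, 35, 90]

[4, 14, 35, 90]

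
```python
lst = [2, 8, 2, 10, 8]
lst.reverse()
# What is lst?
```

[8, 10, 2, 8, 2]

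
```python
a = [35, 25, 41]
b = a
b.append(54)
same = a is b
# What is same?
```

After line 1: a = [35, 25, 41]
After line 2 (b = a is an alias, same object): a = [35, 25, 41], b = [35, 25, 41]
After line 3 (b.append mutates the shared list): a = [35, 25, 41, 54], b = [35, 25, 41, 54]
After line 4 (same = a is b; same object -> True): same = True

True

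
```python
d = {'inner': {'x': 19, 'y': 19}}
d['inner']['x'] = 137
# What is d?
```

After line 1: d = {'inner': {'x': 19, 'y': 19}}
After line 2 (inner x overwritten): d = {'inner': {'x': 137, 'y': 19}}

{'inner': {'x': 137, 'y': 19}}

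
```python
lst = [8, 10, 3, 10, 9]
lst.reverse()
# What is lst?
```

[9, 10, 3, 10, 8]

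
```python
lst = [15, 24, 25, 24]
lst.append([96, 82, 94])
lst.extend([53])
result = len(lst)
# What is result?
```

After line 1: lst = [15, 24, 25, 24]
After line 2 (append adds [96, 82, 94] as single element): lst = [15, 24, 25, 24, [96, 82, 94]]
After line 3 (extend unpacks [53], adds 53): lst = [15, 24, 25, 24, [96, 82, 94], 53]
After line 4: result = len(lst) = 6

6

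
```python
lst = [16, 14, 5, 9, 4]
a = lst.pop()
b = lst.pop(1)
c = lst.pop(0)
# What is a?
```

After line 1: lst = [16, 14, 5, 9, 4]
After line 2 (pop() -> a = 4): lst = [16, 14, 5, 9]
After line 3 (pop(1) -> b = 14): lst = [16, 5, 9]
After line 4 (pop(0) -> c = 16): lst = [5, 9]

4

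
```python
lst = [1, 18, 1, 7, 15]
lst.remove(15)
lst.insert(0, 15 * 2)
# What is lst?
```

After line 1: lst = [1, 18, 1, 7, 15]
After line 2 (remove first 15): lst = [1, 18, 1, 7]
After line 3 (insert 30 at index 0): lst = [30, 1, 18, 1, 7]

[30, 1, 18, 1, 7]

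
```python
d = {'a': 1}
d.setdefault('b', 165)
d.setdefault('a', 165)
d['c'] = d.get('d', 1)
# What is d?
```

After line 1: d = {'a': 1}
After line 2 (setdefault adds 'b'=165): d = {'a': 1, 'b': 165}
After line 3 (setdefault 'a' no-op, already exists): d = {'a': 1, 'b': 165}
After line 4 (get('d', 1) returns default since 'd' not in d): d = {'a': 1, 'b': 165, 'c': 1}

{'a': 1, 'b': 165, 'c': 1}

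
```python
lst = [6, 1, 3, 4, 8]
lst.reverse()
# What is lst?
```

[8, 4, 3, 1, 6]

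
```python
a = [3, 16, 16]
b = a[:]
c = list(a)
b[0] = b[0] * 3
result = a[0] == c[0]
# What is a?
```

After line 1: a = [3, 16, 16]
After line 2 (b = a[:], copy): a = [3, 16, 16], b = [3, 16, 16]
After line 3 (c = list(a) is a copy, new object): c = [3, 16, 16]
After line 4 (b[0] = 3 * 3 = 9; only b mutates (copy)): a = [3, 16, 16], b = [9, 16, 16], c = [3, 16, 16]
After line 5 (a[0] = 3, c[0] = 3; result = True)

[3, 16, 16]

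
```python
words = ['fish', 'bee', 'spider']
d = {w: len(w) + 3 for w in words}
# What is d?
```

{'fish': 7, 'bee': 6, 'spider': 9}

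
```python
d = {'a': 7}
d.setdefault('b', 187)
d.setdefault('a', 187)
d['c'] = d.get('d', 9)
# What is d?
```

After line 1: d = {'a': 7}
After line 2 (setdefault adds 'b'=187): d = {'a': 7, 'b': 187}
After line 3 (setdefault 'a' no-op, already exists): d = {'a': 7, 'b': 187}
After line 4 (get('d', 9) returns default since 'd' not in d): d = {'a': 7, 'b': 187, 'c': 9}

{'a': 7, 'b': 187, 'c': 9}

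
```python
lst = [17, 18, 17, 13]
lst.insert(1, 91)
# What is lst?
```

[17, 91, 18, 17, 13]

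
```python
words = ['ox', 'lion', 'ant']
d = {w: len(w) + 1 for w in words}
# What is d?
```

{'ox': 3, 'lion': 5, 'ant': 4}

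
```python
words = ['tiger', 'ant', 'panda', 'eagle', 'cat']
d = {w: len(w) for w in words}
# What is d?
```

{'tiger': 5, 'ant': 3, 'panda': 5, 'eagle': 5, 'cat': 3}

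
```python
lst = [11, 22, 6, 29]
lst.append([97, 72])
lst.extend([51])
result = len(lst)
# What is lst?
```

After line 1: lst = [11, 22, 6, 29]
After line 2 (append adds [97, 72] as single element): lst = [11, 22, 6, 29, [97, 72]]
After line 3 (extend unpacks [51], adds 51): lst = [11, 22, 6, 29, [97, 72], 51]
After line 4: result = len(lst) = 6

[11, 22, 6, 29, [97, 72], 51]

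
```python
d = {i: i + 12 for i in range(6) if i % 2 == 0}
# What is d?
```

{0: 12, 2: 14, 4: 16}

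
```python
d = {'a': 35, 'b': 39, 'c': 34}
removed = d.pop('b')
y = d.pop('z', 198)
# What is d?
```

After line 1: d = {'a': 35, 'b': 39, 'c': 34}
After line 2 (pop 'b' returns 39): d = {'a': 35, 'c': 34}, removed = 39
After line 3 (pop 'z' missing, returns default 198): d = {'a': 35, 'c': 34}, y = 198

{'a': 35, 'c': 34}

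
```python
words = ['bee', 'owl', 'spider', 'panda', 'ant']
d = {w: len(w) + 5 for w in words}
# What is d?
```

{'bee': 8, 'owl': 8, 'spider': 11, 'panda': 10, 'ant': 8}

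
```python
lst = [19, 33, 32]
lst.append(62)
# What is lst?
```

[19, 33, 32, 62]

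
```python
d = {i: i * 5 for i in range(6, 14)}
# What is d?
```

{6: 30, 7: 35, 8: 40, 9: 45, 10: 50, 11: 55, 12: 60, 13: 65}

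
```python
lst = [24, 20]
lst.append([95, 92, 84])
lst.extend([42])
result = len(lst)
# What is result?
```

After line 1: lst = [24, 20]
After line 2 (append adds [95, 92, 84] as single element): lst = [24, 20, [95, 92, 84]]
After line 3 (extend unpacks [42], adds 42): lst = [24, 20, [95, 92, 84], 42]
After line 4: result = len(lst) = 4

4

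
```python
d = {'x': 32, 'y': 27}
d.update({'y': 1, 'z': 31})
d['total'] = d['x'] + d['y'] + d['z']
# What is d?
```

After line 1: d = {'x': 32, 'y': 27}
After line 2 (y overwritten, z added): d = {'x': 32, 'y': 1, 'z': 31}
After line 3 (total = 32 + 1 + 31 = 64): d = {'x': 32, 'y': 1, 'z': 31, 'total': 64}

{'x': 32, 'y': 1, 'z': 31, 'total': 64}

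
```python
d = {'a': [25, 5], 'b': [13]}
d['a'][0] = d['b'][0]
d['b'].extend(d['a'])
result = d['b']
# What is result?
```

After line 1: d = {'a': [25, 5], 'b': [13]}
After line 2 (a[0] = b[0] = 13): d = {'a': [13, 5], 'b': [13]}
After line 3 (b.extend(a) appends [13, 5]): d = {'a': [13, 5], 'b': [13, 13, 5]}
After line 4: result = d['b'] = [13, 13, 5]

[13, 13, 5]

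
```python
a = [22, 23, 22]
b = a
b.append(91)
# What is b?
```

After line 1: a = [22, 23, 22]
After line 2 (b = a is an alias, same object): a = [22, 23, 22], b = [22, 23, 22]
After line 3 (b.append mutates the shared list): a = [22, 23, 22, 91], b = [22, 23, 22, 91]

[22, 23, 22, 91]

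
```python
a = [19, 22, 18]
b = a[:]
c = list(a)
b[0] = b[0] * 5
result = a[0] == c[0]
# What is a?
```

After line 1: a = [19, 22, 18]
After line 2 (b = a[:], copy): a = [19, 22, 18], b = [19, 22, 18]
After line 3 (c = list(a) is a copy, new object): c = [19, 22, 18]
After line 4 (b[0] = 19 * 5 = 95; only b mutates (copy)): a = [19, 22, 18], b = [95, 22, 18], c = [19, 22, 18]
After line 5 (a[0] = 19, c[0] = 19; result = True)

[19, 22, 18]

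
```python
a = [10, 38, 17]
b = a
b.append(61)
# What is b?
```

After line 1: a = [10, 38, 17]
After line 2 (b = a is an alias, same object): a = [10, 38, 17], b = [10, 38, 17]
After line 3 (b.append mutates the shared list): a = [10, 38, 17, 61], b = [10, 38, 17, 61]

[10, 38, 17, 61]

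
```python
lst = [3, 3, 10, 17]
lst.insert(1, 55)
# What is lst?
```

[3, 55, 3, 10, 17]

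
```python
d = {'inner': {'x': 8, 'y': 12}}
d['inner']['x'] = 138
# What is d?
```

After line 1: d = {'inner': {'x': 8, 'y': 12}}
After line 2 (inner x overwritten): d = {'inner': {'x': 138, 'y': 12}}

{'inner': {'x': 138, 'y': 12}}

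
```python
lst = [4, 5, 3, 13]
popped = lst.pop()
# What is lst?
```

[4, 5, 3]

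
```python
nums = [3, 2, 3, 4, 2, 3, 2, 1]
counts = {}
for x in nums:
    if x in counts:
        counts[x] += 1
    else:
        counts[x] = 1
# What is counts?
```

Initial: counts = {}, nums = [3, 2, 3, 4, 2, 3, 2, 1]
See 3: counts = {3: 1}
See 2: counts = {3: 1, 2: 1}
See 3: counts = {3: 2, 2: 1}
See 4: counts = {3: 2, 2: 1, 4: 1}
See 2: counts = {3: 2, 2: 2, 4: 1}
See 3: counts = {3: 3, 2: 2, 4: 1}
See 2: counts = {3: 3, 2: 3, 4: 1}
See 1: counts = {3: 3, 2: 3, 4: 1, 1: 1}

{3: 3, 2: 3, 4: 1, 1: 1}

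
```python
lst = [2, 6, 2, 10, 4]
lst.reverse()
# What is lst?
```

[4, 10, 2, 6, 2]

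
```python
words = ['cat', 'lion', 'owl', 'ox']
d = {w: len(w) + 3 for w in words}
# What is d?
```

{'cat': 6, 'lion': 7, 'owl': 6, 'ox': 5}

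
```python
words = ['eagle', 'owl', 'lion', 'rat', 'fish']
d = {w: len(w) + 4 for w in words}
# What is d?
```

{'eagle': 9, 'owl': 7, 'lion': 8, 'rat': 7, 'fish': 8}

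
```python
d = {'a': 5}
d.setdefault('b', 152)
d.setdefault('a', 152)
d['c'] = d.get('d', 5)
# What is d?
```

After line 1: d = {'a': 5}
After line 2 (setdefault adds 'b'=152): d = {'a': 5, 'b': 152}
After line 3 (setdefault 'a' no-op, already exists): d = {'a': 5, 'b': 152}
After line 4 (get('d', 5) returns default since 'd' not in d): d = {'a': 5, 'b': 152, 'c': 5}

{'a': 5, 'b': 152, 'c': 5}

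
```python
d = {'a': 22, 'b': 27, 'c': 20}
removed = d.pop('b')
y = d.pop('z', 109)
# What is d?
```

After line 1: d = {'a': 22, 'b': 27, 'c': 20}
After line 2 (pop 'b' returns 27): d = {'a': 22, 'c': 20}, removed = 27
After line 3 (pop 'z' missing, returns default 109): d = {'a': 22, 'c': 20}, y = 109

{'a': 22, 'c': 20}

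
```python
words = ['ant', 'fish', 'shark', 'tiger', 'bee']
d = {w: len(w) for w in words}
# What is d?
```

{'ant': 3, 'fish': 4, 'shark': 5, 'tiger': 5, 'bee': 3}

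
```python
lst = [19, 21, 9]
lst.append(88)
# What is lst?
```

[19, 21, 9, 88]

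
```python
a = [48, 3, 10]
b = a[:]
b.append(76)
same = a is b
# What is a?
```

After line 1: a = [48, 3, 10]
After line 2 (b = a[:] is a shallow copy, new object): a = [48, 3, 10], b = [48, 3, 10]
After line 3 (append only mutates b): a = [48, 3, 10], b = [48, 3, 10, 76]
After line 4 (same = a is b; different objects -> False): same = False

[48, 3, 10]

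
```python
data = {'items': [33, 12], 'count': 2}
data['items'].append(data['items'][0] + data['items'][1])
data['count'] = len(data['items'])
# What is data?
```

After line 1: data = {'items': [33, 12], 'count': 2}
After line 2 (append 33 + 12 = 45): data = {'items': [33, 12, 45], 'count': 2}
After line 3 (count = len(items) = 3): data = {'items': [33, 12, 45], 'count': 3}

{'items': [33, 12, 45], 'count': 3}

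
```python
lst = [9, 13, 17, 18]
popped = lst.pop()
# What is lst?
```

[9, 13, 17]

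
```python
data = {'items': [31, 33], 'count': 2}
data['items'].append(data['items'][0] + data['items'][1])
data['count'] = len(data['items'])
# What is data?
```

After line 1: data = {'items': [31, 33], 'count': 2}
After line 2 (append 31 + 33 = 64): data = {'items': [31, 33, 64], 'count': 2}
After line 3 (count = len(items) = 3): data = {'items': [31, 33, 64], 'count': 3}

{'items': [31, 33, 64], 'count': 3}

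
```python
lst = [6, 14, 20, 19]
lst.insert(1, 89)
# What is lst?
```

[6, 89, 14, 20, 19]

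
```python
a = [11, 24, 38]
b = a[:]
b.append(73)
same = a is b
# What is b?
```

After line 1: a = [11, 24, 38]
After line 2 (b = a[:] is a shallow copy, new object): a = [11, 24, 38], b = [11, 24, 38]
After line 3 (append only mutates b): a = [11, 24, 38], b = [11, 24, 38, 73]
After line 4 (same = a is b; different objects -> False): same = False

[11, 24, 38, 73]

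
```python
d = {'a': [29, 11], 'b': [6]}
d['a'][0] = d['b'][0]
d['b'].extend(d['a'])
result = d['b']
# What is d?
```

After line 1: d = {'a': [29, 11], 'b': [6]}
After line 2 (a[0] = b[0] = 6): d = {'a': [6, 11], 'b': [6]}
After line 3 (b.extend(a) appends [6, 11]): d = {'a': [6, 11], 'b': [6, 6, 11]}
After line 4: result = d['b'] = [6, 6, 11]

{'a': [6, 11], 'b': [6, 6, 11]}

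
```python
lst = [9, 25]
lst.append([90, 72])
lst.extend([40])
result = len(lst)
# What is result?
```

After line 1: lst = [9, 25]
After line 2 (append adds [90, 72] as single element): lst = [9, 25, [90, 72]]
After line 3 (extend unpacks [40], adds 40): lst = [9, 25, [90, 72], 40]
After line 4: result = len(lst) = 4

4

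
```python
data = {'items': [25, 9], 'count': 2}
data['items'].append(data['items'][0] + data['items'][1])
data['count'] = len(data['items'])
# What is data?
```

After line 1: data = {'items': [25, 9], 'count': 2}
After line 2 (append 25 + 9 = 34): data = {'items': [25, 9, 34], 'count': 2}
After line 3 (count = len(items) = 3): data = {'items': [25, 9, 34], 'count': 3}

{'items': [25, 9, 34], 'count': 3}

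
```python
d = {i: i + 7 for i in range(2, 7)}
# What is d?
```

{2: 9, 3: 10, 4: 11, 5: 12, 6: 13}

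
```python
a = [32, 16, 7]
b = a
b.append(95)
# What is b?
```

After line 1: a = [32, 16, 7]
After line 2 (b = a is an alias, same object): a = [32, 16, 7], b = [32, 16, 7]
After line 3 (b.append mutates the shared list): a = [32, 16, 7, 95], b = [32, 16, 7, 95]

[32, 16, 7, 95]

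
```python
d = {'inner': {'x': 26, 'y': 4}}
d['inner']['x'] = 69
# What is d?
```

After line 1: d = {'inner': {'x': 26, 'y': 4}}
After line 2 (inner x overwritten): d = {'inner': {'x': 69, 'y': 4}}

{'inner': {'x': 69, 'y': 4}}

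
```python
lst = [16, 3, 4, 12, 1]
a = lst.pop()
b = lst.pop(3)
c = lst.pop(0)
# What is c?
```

After line 1: lst = [16, 3, 4, 12, 1]
After line 2 (pop() -> a = 1): lst = [16, 3, 4, 12]
After line 3 (pop(3) -> b = 12): lst = [16, 3, 4]
After line 4 (pop(0) -> c = 16): lst = [3, 4]

16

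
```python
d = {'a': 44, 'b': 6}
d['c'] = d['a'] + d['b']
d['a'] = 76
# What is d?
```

After line 1: d = {'a': 44, 'b': 6}
After line 2 (d['c'] = 44 + 6): d = {'a': 44, 'b': 6, 'c': 50}
After line 3: d = {'a': 76, 'b': 6, 'c': 50}

{'a': 76, 'b': 6, 'c': 50}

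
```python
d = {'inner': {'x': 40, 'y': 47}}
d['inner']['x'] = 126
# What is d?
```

After line 1: d = {'inner': {'x': 40, 'y': 47}}
After line 2 (inner x overwritten): d = {'inner': {'x': 126, 'y': 47}}

{'inner': {'x': 126, 'y': 47}}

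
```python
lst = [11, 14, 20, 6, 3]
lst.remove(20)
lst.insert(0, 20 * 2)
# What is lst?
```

After line 1: lst = [11, 14, 20, 6, 3]
After line 2 (remove first 20): lst = [11, 14, 6, 3]
After line 3 (insert 40 at index 0): lst = [40, 11, 14, 6, 3]

[40, 11, 14, 6, 3]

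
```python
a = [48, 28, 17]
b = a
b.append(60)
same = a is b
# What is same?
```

After line 1: a = [48, 28, 17]
After line 2 (b = a is an alias, same object): a = [48, 28, 17], b = [48, 28, 17]
After line 3 (b.append mutates the shared list): a = [48, 28, 17, 60], b = [48, 28, 17, 60]
After line 4 (same = a is b; same object -> True): same = True

True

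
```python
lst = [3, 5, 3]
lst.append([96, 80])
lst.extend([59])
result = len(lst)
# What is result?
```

After line 1: lst = [3, 5, 3]
After line 2 (append adds [96, 80] as single element): lst = [3, 5, 3, [96, 80]]
After line 3 (extend unpacks [59], adds 59): lst = [3, 5, 3, [96, 80], 59]
After line 4: result = len(lst) = 5

5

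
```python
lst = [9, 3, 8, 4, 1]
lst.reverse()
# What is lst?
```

[1, 4, 8, 3, 9]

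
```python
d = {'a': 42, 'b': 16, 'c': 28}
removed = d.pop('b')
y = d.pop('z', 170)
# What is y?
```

After line 1: d = {'a': 42, 'b': 16, 'c': 28}
After line 2 (pop 'b' returns 16): d = {'a': 42, 'c': 28}, removed = 16
After line 3 (pop 'z' missing, returns default 170): d = {'a': 42, 'c': 28}, y = 170

170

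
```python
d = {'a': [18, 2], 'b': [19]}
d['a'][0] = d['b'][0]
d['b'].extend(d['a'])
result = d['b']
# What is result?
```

After line 1: d = {'a': [18, 2], 'b': [19]}
After line 2 (a[0] = b[0] = 19): d = {'a': [19, 2], 'b': [19]}
After line 3 (b.extend(a) appends [19, 2]): d = {'a': [19, 2], 'b': [19, 19, 2]}
After line 4: result = d['b'] = [19, 19, 2]

[19, 19, 2]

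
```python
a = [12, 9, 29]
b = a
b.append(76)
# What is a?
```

After line 1: a = [12, 9, 29]
After line 2 (b = a is an alias, same object): a = [12, 9, 29], b = [12, 9, 29]
After line 3 (b.append mutates the shared list): a = [12, 9, 29, 76], b = [12, 9, 29, 76]

[12, 9, 29, 76]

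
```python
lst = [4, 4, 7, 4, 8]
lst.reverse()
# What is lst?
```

[8, 4, 7, 4, 4]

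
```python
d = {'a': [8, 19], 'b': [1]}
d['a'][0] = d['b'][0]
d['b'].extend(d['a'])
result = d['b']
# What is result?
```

After line 1: d = {'a': [8, 19], 'b': [1]}
After line 2 (a[0] = b[0] = 1): d = {'a': [1, 19], 'b': [1]}
After line 3 (b.extend(a) appends [1, 19]): d = {'a': [1, 19], 'b': [1, 1, 19]}
After line 4: result = d['b'] = [1, 1, 19]

[1, 1, 19]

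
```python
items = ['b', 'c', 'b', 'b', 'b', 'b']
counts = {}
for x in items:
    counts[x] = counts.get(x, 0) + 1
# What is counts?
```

Initial: counts = {}, items = ['b', 'c', 'b', 'b', 'b', 'b']
See 'b': counts = {'b': 1}
See 'c': counts = {'b': 1, 'c': 1}
See 'b': counts = {'b': 2, 'c': 1}
See 'b': counts = {'b': 3, 'c': 1}
See 'b': counts = {'b': 4, 'c': 1}
See 'b': counts = {'b': 5, 'c': 1}

{'b': 5, 'c': 1}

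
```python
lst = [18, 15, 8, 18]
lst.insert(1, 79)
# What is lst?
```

[18, 79, 15, 8, 18]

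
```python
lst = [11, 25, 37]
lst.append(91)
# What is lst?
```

[11, 25, 37, 91]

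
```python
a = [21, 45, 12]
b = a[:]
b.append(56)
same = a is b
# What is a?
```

After line 1: a = [21, 45, 12]
After line 2 (b = a[:] is a shallow copy, new object): a = [21, 45, 12], b = [21, 45, 12]
After line 3 (append only mutates b): a = [21, 45, 12], b = [21, 45, 12, 56]
After line 4 (same = a is b; different objects -> False): same = False

[21, 45, 12]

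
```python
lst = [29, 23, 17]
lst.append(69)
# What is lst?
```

[29, 23, 17, 69]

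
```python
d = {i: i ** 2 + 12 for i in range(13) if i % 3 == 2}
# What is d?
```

{2: 16, 5: 37, 8: 76, 11: 133}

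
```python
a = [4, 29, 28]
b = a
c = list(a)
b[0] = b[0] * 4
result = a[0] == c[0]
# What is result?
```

After line 1: a = [4, 29, 28]
After line 2 (b = a, alias): a = [4, 29, 28], b = [4, 29, 28]
After line 3 (c = list(a) is a copy, new object): c = [4, 29, 28]
After line 4 (b[0] = 4 * 4 = 16; mutates shared a/b): a = b = [16, 29, 28], c = [4, 29, 28]
After line 5 (a[0] = 16, c[0] = 4; result = False)

False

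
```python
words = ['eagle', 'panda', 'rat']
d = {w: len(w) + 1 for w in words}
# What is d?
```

{'eagle': 6, 'panda': 6, 'rat': 4}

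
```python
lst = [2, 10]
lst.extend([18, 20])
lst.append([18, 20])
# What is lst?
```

After line 1: lst = [2, 10]
After line 2 (extend unpacks [18, 20]): lst = [2, 10, 18, 20]
After line 3 (append adds [18, 20] as single element): lst = [2, 10, 18, 20, [18, 20]]

[2, 10, 18, 20, [18, 20]]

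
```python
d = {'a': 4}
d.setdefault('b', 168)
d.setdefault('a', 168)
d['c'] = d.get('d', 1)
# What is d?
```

After line 1: d = {'a': 4}
After line 2 (setdefault adds 'b'=168): d = {'a': 4, 'b': 168}
After line 3 (setdefault 'a' no-op, already exists): d = {'a': 4, 'b': 168}
After line 4 (get('d', 1) returns default since 'd' not in d): d = {'a': 4, 'b': 168, 'c': 1}

{'a': 4, 'b': 168, 'c': 1}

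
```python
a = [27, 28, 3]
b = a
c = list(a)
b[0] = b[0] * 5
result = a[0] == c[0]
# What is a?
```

After line 1: a = [27, 28, 3]
After line 2 (b = a, alias): a = [27, 28, 3], b = [27, 28, 3]
After line 3 (c = list(a) is a copy, new object): c = [27, 28, 3]
After line 4 (b[0] = 27 * 5 = 135; mutates shared a/b): a = b = [135, 28, 3], c = [27, 28, 3]
After line 5 (a[0] = 135, c[0] = 27; result = False)

[135, 28, 3]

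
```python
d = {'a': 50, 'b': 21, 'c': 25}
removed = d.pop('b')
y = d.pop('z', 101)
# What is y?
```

After line 1: d = {'a': 50, 'b': 21, 'c': 25}
After line 2 (pop 'b' returns 21): d = {'a': 50, 'c': 25}, removed = 21
After line 3 (pop 'z' missing, returns default 101): d = {'a': 50, 'c': 25}, y = 101

101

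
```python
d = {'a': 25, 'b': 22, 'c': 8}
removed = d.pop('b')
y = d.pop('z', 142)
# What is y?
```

After line 1: d = {'a': 25, 'b': 22, 'c': 8}
After line 2 (pop 'b' returns 22): d = {'a': 25, 'c': 8}, removed = 22
After line 3 (pop 'z' missing, returns default 142): d = {'a': 25, 'c': 8}, y = 142

142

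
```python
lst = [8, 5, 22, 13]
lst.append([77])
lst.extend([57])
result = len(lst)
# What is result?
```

After line 1: lst = [8, 5, 22, 13]
After line 2 (append adds [77] as single element): lst = [8, 5, 22, 13, [77]]
After line 3 (extend unpacks [57], adds 57): lst = [8, 5, 22, 13, [77], 57]
After line 4: result = len(lst) = 6

6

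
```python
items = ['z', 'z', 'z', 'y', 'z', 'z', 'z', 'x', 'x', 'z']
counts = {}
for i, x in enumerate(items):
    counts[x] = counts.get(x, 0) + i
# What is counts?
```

Initial: counts = {}, items = ['z', 'z', 'z', 'y', 'z', 'z', 'z', 'x', 'x', 'z']
i=0, x='z': counts = {'z': 0}
i=1, x='z': counts = {'z': 1}
i=2, x='z': counts = {'z': 3}
i=3, x='y': counts = {'z': 3, 'y': 3}
i=4, x='z': counts = {'z': 7, 'y': 3}
i=5, x='z': counts = {'z': 12, 'y': 3}
i=6, x='z': counts = {'z': 18, 'y': 3}
i=7, x='x': counts = {'z': 18, 'y': 3, 'x': 7}
i=8, x='x': counts = {'z': 18, 'y': 3, 'x': 15}
i=9, x='z': counts = {'z': 27, 'y': 3, 'x': 15}

{'z': 27, 'y': 3, 'x': 15}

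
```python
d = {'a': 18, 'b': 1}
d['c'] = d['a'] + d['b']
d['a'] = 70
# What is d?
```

After line 1: d = {'a': 18, 'b': 1}
After line 2 (d['c'] = 18 + 1): d = {'a': 18, 'b': 1, 'c': 19}
After line 3: d = {'a': 70, 'b': 1, 'c': 19}

{'a': 70, 'b': 1, 'c': 19}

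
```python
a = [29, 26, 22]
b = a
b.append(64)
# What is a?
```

After line 1: a = [29, 26, 22]
After line 2 (b = a is an alias, same object): a = [29, 26, 22], b = [29, 26, 22]
After line 3 (b.append mutates the shared list): a = [29, 26, 22, 64], b = [29, 26, 22, 64]

[29, 26, 22, 64]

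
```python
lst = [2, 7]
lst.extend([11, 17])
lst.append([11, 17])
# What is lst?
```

After line 1: lst = [2, 7]
After line 2 (extend unpacks [11, 17]): lst = [2, 7, 11, 17]
After line 3 (append adds [11, 17] as single element): lst = [2, 7, 11, 17, [11, 17]]

[2, 7, 11, 17, [11, 17]]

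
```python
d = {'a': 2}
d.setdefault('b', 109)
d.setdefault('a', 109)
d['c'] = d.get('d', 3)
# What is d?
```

After line 1: d = {'a': 2}
After line 2 (setdefault adds 'b'=109): d = {'a': 2, 'b': 109}
After line 3 (setdefault 'a' no-op, already exists): d = {'a': 2, 'b': 109}
After line 4 (get('d', 3) returns default since 'd' not in d): d = {'a': 2, 'b': 109, 'c': 3}

{'a': 2, 'b': 109, 'c': 3}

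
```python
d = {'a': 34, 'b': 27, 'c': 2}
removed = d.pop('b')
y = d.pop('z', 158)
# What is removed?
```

After line 1: d = {'a': 34, 'b': 27, 'c': 2}
After line 2 (pop 'b' returns 27): d = {'a': 34, 'c': 2}, removed = 27
After line 3 (pop 'z' missing, returns default 158): d = {'a': 34, 'c': 2}, y = 158

27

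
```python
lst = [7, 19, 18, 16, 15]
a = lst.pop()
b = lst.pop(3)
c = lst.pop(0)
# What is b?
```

After line 1: lst = [7, 19, 18, 16, 15]
After line 2 (pop() -> a = 15): lst = [7, 19, 18, 16]
After line 3 (pop(3) -> b = 16): lst = [7, 19, 18]
After line 4 (pop(0) -> c = 7): lst = [19, 18]

16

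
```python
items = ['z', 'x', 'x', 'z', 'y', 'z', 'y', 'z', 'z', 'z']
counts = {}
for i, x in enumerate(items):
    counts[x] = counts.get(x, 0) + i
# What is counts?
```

Initial: counts = {}, items = ['z', 'x', 'x', 'z', 'y', 'z', 'y', 'z', 'z', 'z']
i=0, x='z': counts = {'z': 0}
i=1, x='x': counts = {'z': 0, 'x': 1}
i=2, x='x': counts = {'z': 0, 'x': 3}
i=3, x='z': counts = {'z': 3, 'x': 3}
i=4, x='y': counts = {'z': 3, 'x': 3, 'y': 4}
i=5, x='z': counts = {'z': 8, 'x': 3, 'y': 4}
i=6, x='y': counts = {'z': 8, 'x': 3, 'y': 10}
i=7, x='z': counts = {'z': 15, 'x': 3, 'y': 10}
i=8, x='z': counts = {'z': 23, 'x': 3, 'y': 10}
i=9, x='z': counts = {'z': 32, 'x': 3, 'y': 10}

{'z': 32, 'x': 3, 'y': 10}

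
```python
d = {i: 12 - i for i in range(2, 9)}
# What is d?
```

{2: 10, 3: 9, 4: 8, 5: 7, 6: 6, 7: 5, 8: 4}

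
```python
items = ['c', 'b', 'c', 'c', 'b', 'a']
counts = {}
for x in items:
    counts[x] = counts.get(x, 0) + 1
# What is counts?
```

Initial: counts = {}, items = ['c', 'b', 'c', 'c', 'b', 'a']
See 'c': counts = {'c': 1}
See 'b': counts = {'c': 1, 'b': 1}
See 'c': counts = {'c': 2, 'b': 1}
See 'c': counts = {'c': 3, 'b': 1}
See 'b': counts = {'c': 3, 'b': 2}
See 'a': counts = {'c': 3, 'b': 2, 'a': 1}

{'c': 3, 'b': 2, 'a': 1}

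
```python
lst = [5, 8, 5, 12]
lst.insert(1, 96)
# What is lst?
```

[5, 96, 8, 5, 12]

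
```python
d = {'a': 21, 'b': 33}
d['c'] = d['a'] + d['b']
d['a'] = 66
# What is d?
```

After line 1: d = {'a': 21, 'b': 33}
After line 2 (d['c'] = 21 + 33): d = {'a': 21, 'b': 33, 'c': 54}
After line 3: d = {'a': 66, 'b': 33, 'c': 54}

{'a': 66, 'b': 33, 'c': 54}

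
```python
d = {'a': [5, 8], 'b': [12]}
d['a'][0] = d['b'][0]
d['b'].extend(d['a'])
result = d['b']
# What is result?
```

After line 1: d = {'a': [5, 8], 'b': [12]}
After line 2 (a[0] = b[0] = 12): d = {'a': [12, 8], 'b': [12]}
After line 3 (b.extend(a) appends [12, 8]): d = {'a': [12, 8], 'b': [12, 12, 8]}
After line 4: result = d['b'] = [12, 12, 8]

[12, 12, 8]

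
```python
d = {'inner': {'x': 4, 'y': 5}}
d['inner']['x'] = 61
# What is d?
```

After line 1: d = {'inner': {'x': 4, 'y': 5}}
After line 2 (inner x overwritten): d = {'inner': {'x': 61, 'y': 5}}

{'inner': {'x': 61, 'y': 5}}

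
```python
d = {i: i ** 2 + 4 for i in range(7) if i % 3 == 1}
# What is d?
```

{1: 5, 4: 20}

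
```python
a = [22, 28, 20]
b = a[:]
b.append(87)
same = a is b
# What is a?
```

After line 1: a = [22, 28, 20]
After line 2 (b = a[:] is a shallow copy, new object): a = [22, 28, 20], b = [22, 28, 20]
After line 3 (append only mutates b): a = [22, 28, 20], b = [22, 28, 20, 87]
After line 4 (same = a is b; different objects -> False): same = False

[22, 28, 20]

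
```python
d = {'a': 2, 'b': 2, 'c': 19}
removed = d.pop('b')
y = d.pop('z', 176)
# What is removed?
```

After line 1: d = {'a': 2, 'b': 2, 'c': 19}
After line 2 (pop 'b' returns 2): d = {'a': 2, 'c': 19}, removed = 2
After line 3 (pop 'z' missing, returns default 176): d = {'a': 2, 'c': 19}, y = 176

2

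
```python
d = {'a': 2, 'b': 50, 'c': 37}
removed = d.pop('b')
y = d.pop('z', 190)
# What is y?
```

After line 1: d = {'a': 2, 'b': 50, 'c': 37}
After line 2 (pop 'b' returns 50): d = {'a': 2, 'c': 37}, removed = 50
After line 3 (pop 'z' missing, returns default 190): d = {'a': 2, 'c': 37}, y = 190

190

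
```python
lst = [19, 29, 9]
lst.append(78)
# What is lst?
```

[19, 29, 9, 78]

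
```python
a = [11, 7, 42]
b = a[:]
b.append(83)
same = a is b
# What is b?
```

After line 1: a = [11, 7, 42]
After line 2 (b = a[:] is a shallow copy, new object): a = [11, 7, 42], b = [11, 7, 42]
After line 3 (append only mutates b): a = [11, 7, 42], b = [11, 7, 42, 83]
After line 4 (same = a is b; different objects -> False): same = False

[11, 7, 42, 83]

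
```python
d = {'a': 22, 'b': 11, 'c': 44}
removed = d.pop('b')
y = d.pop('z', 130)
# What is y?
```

After line 1: d = {'a': 22, 'b': 11, 'c': 44}
After line 2 (pop 'b' returns 11): d = {'a': 22, 'c': 44}, removed = 11
After line 3 (pop 'z' missing, returns default 130): d = {'a': 22, 'c': 44}, y = 130

130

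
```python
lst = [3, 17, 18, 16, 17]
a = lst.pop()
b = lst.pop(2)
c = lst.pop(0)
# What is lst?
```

After line 1: lst = [3, 17, 18, 16, 17]
After line 2 (pop() -> a = 17): lst = [3, 17, 18, 16]
After line 3 (pop(2) -> b = 18): lst = [3, 17, 16]
After line 4 (pop(0) -> c = 3): lst = [17, 16]

[17, 16]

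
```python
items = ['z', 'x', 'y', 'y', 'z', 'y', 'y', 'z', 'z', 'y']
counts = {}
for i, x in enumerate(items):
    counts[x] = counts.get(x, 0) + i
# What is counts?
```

Initial: counts = {}, items = ['z', 'x', 'y', 'y', 'z', 'y', 'y', 'z', 'z', 'y']
i=0, x='z': counts = {'z': 0}
i=1, x='x': counts = {'z': 0, 'x': 1}
i=2, x='y': counts = {'z': 0, 'x': 1, 'y': 2}
i=3, x='y': counts = {'z': 0, 'x': 1, 'y': 5}
i=4, x='z': counts = {'z': 4, 'x': 1, 'y': 5}
i=5, x='y': counts = {'z': 4, 'x': 1, 'y': 10}
i=6, x='y': counts = {'z': 4, 'x': 1, 'y': 16}
i=7, x='z': counts = {'z': 11, 'x': 1, 'y': 16}
i=8, x='z': counts = {'z': 19, 'x': 1, 'y': 16}
i=9, x='y': counts = {'z': 19, 'x': 1, 'y': 25}

{'z': 19, 'x': 1, 'y': 25}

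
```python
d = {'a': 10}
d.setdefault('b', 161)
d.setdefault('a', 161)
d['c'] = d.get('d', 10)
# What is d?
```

After line 1: d = {'a': 10}
After line 2 (setdefault adds 'b'=161): d = {'a': 10, 'b': 161}
After line 3 (setdefault 'a' no-op, already exists): d = {'a': 10, 'b': 161}
After line 4 (get('d', 10) returns default since 'd' not in d): d = {'a': 10, 'b': 161, 'c': 10}

{'a': 10, 'b': 161, 'c': 10}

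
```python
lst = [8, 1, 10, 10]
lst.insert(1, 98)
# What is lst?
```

[8, 98, 1, 10, 10]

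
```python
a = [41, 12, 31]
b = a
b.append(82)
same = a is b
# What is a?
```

After line 1: a = [41, 12, 31]
After line 2 (b = a is an alias, same object): a = [41, 12, 31], b = [41, 12, 31]
After line 3 (b.append mutates the shared list): a = [41, 12, 31, 82], b = [41, 12, 31, 82]
After line 4 (same = a is b; same object -> True): same = True

[41, 12, 31, 82]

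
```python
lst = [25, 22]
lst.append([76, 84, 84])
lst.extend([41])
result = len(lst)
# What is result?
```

After line 1: lst = [25, 22]
After line 2 (append adds [76, 84, 84] as single element): lst = [25, 22, [76, 84, 84]]
After line 3 (extend unpacks [41], adds 41): lst = [25, 22, [76, 84, 84], 41]
After line 4: result = len(lst) = 4

4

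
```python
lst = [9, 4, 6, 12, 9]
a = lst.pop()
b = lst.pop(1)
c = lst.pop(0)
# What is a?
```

After line 1: lst = [9, 4, 6, 12, 9]
After line 2 (pop() -> a = 9): lst = [9, 4, 6, 12]
After line 3 (pop(1) -> b = 4): lst = [9, 6, 12]
After line 4 (pop(0) -> c = 9): lst = [6, 12]

9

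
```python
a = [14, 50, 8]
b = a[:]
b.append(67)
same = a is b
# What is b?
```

After line 1: a = [14, 50, 8]
After line 2 (b = a[:] is a shallow copy, new object): a = [14, 50, 8], b = [14, 50, 8]
After line 3 (append only mutates b): a = [14, 50, 8], b = [14, 50, 8, 67]
After line 4 (same = a is b; different objects -> False): same = False

[14, 50, 8, 67]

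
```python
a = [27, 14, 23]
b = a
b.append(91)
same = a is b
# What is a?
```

After line 1: a = [27, 14, 23]
After line 2 (b = a is an alias, same object): a = [27, 14, 23], b = [27, 14, 23]
After line 3 (b.append mutates the shared list): a = [27, 14, 23, 91], b = [27, 14, 23, 91]
After line 4 (same = a is b; same object -> True): same = True

[27, 14, 23, 91]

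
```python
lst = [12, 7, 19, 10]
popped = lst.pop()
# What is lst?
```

[12, 7, 19]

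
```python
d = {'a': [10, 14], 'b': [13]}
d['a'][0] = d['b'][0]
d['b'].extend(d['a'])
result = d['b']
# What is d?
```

After line 1: d = {'a': [10, 14], 'b': [13]}
After line 2 (a[0] = b[0] = 13): d = {'a': [13, 14], 'b': [13]}
After line 3 (b.extend(a) appends [13, 14]): d = {'a': [13, 14], 'b': [13, 13, 14]}
After line 4: result = d['b'] = [13, 13, 14]

{'a': [13, 14], 'b': [13, 13, 14]}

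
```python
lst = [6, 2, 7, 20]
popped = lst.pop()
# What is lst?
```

[6, 2, 7]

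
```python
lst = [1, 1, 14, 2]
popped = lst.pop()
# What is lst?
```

[1, 1, 14]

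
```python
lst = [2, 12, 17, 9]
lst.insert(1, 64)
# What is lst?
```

[2, 64, 12, 17, 9]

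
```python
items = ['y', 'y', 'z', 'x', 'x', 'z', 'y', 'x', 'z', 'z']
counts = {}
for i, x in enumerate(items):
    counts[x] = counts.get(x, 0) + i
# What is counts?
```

Initial: counts = {}, items = ['y', 'y', 'z', 'x', 'x', 'z', 'y', 'x', 'z', 'z']
i=0, x='y': counts = {'y': 0}
i=1, x='y': counts = {'y': 1}
i=2, x='z': counts = {'y': 1, 'z': 2}
i=3, x='x': counts = {'y': 1, 'z': 2, 'x': 3}
i=4, x='x': counts = {'y': 1, 'z': 2, 'x': 7}
i=5, x='z': counts = {'y': 1, 'z': 7, 'x': 7}
i=6, x='y': counts = {'y': 7, 'z': 7, 'x': 7}
i=7, x='x': counts = {'y': 7, 'z': 7, 'x': 14}
i=8, x='z': counts = {'y': 7, 'z': 15, 'x': 14}
i=9, x='z': counts = {'y': 7, 'z': 24, 'x': 14}

{'y': 7, 'z': 24, 'x': 14}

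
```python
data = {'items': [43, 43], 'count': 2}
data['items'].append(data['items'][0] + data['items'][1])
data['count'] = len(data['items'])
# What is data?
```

After line 1: data = {'items': [43, 43], 'count': 2}
After line 2 (append 43 + 43 = 86): data = {'items': [43, 43, 86], 'count': 2}
After line 3 (count = len(items) = 3): data = {'items': [43, 43, 86], 'count': 3}

{'items': [43, 43, 86], 'count': 3}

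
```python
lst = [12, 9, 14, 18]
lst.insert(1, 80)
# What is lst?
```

[12, 80, 9, 14, 18]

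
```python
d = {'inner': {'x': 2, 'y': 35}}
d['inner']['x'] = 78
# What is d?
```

After line 1: d = {'inner': {'x': 2, 'y': 35}}
After line 2 (inner x overwritten): d = {'inner': {'x': 78, 'y': 35}}

{'inner': {'x': 78, 'y': 35}}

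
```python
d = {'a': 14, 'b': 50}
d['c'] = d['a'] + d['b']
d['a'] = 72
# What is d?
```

After line 1: d = {'a': 14, 'b': 50}
After line 2 (d['c'] = 14 + 50): d = {'a': 14, 'b': 50, 'c': 64}
After line 3: d = {'a': 72, 'b': 50, 'c': 64}

{'a': 72, 'b': 50, 'c': 64}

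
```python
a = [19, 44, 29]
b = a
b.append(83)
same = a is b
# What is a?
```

After line 1: a = [19, 44, 29]
After line 2 (b = a is an alias, same object): a = [19, 44, 29], b = [19, 44, 29]
After line 3 (b.append mutates the shared list): a = [19, 44, 29, 83], b = [19, 44, 29, 83]
After line 4 (same = a is b; same object -> True): same = True

[19, 44, 29, 83]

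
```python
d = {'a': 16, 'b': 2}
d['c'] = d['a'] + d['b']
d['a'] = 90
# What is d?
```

After line 1: d = {'a': 16, 'b': 2}
After line 2 (d['c'] = 16 + 2): d = {'a': 16, 'b': 2, 'c': 18}
After line 3: d = {'a': 90, 'b': 2, 'c': 18}

{'a': 90, 'b': 2, 'c': 18}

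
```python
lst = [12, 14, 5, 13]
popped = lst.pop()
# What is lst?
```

[12, 14, 5]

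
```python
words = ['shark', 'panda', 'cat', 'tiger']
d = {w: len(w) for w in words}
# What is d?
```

{'shark': 5, 'panda': 5, 'cat': 3, 'tiger': 5}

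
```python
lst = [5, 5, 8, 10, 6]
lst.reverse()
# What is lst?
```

[6, 10, 8, 5, 5]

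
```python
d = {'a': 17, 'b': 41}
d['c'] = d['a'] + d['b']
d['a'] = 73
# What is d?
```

After line 1: d = {'a': 17, 'b': 41}
After line 2 (d['c'] = 17 + 41): d = {'a': 17, 'b': 41, 'c': 58}
After line 3: d = {'a': 73, 'b': 41, 'c': 58}

{'a': 73, 'b': 41, 'c': 58}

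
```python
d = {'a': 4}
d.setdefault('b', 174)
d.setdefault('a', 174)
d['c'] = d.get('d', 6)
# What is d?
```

After line 1: d = {'a': 4}
After line 2 (setdefault adds 'b'=174): d = {'a': 4, 'b': 174}
After line 3 (setdefault 'a' no-op, already exists): d = {'a': 4, 'b': 174}
After line 4 (get('d', 6) returns default since 'd' not in d): d = {'a': 4, 'b': 174, 'c': 6}

{'a': 4, 'b': 174, 'c': 6}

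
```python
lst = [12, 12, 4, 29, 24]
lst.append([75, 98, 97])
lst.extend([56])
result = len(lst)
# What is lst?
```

After line 1: lst = [12, 12, 4, 29, 24]
After line 2 (append adds [75, 98, 97] as single element): lst = [12, 12, 4, 29, 24, [75, 98, 97]]
After line 3 (extend unpacks [56], adds 56): lst = [12, 12, 4, 29, 24, [75, 98, 97], 56]
After line 4: result = len(lst) = 7

[12, 12, 4, 29, 24, [75, 98, 97], 56]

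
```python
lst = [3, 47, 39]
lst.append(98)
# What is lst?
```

[3, 47, 39, 98]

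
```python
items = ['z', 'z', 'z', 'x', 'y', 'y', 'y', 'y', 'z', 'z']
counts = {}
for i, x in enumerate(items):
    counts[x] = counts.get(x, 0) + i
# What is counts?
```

Initial: counts = {}, items = ['z', 'z', 'z', 'x', 'y', 'y', 'y', 'y', 'z', 'z']
i=0, x='z': counts = {'z': 0}
i=1, x='z': counts = {'z': 1}
i=2, x='z': counts = {'z': 3}
i=3, x='x': counts = {'z': 3, 'x': 3}
i=4, x='y': counts = {'z': 3, 'x': 3, 'y': 4}
i=5, x='y': counts = {'z': 3, 'x': 3, 'y': 9}
i=6, x='y': counts = {'z': 3, 'x': 3, 'y': 15}
i=7, x='y': counts = {'z': 3, 'x': 3, 'y': 22}
i=8, x='z': counts = {'z': 11, 'x': 3, 'y': 22}
i=9, x='z': counts = {'z': 20, 'x': 3, 'y': 22}

{'z': 20, 'x': 3, 'y': 22}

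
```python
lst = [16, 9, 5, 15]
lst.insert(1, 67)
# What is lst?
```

[16, 67, 9, 5, 15]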